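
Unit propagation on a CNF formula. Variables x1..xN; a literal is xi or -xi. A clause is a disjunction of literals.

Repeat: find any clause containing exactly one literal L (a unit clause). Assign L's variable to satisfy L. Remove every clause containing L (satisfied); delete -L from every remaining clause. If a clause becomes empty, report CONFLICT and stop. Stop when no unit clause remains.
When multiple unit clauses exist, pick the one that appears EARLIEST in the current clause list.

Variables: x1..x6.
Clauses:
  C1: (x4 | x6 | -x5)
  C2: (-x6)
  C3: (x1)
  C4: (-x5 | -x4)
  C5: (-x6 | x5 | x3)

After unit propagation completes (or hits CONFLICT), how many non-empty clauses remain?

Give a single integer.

Answer: 2

Derivation:
unit clause [-6] forces x6=F; simplify:
  drop 6 from [4, 6, -5] -> [4, -5]
  satisfied 2 clause(s); 3 remain; assigned so far: [6]
unit clause [1] forces x1=T; simplify:
  satisfied 1 clause(s); 2 remain; assigned so far: [1, 6]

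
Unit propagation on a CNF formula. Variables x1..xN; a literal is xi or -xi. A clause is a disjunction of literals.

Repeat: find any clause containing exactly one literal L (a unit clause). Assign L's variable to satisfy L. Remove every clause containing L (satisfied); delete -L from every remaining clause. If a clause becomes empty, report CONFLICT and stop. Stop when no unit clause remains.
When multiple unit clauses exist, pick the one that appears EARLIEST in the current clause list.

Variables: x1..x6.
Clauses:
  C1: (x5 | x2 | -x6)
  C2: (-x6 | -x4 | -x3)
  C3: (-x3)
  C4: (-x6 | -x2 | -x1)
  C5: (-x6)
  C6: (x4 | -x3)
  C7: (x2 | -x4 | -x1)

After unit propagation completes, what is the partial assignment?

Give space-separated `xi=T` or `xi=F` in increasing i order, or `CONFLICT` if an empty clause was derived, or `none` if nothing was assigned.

Answer: x3=F x6=F

Derivation:
unit clause [-3] forces x3=F; simplify:
  satisfied 3 clause(s); 4 remain; assigned so far: [3]
unit clause [-6] forces x6=F; simplify:
  satisfied 3 clause(s); 1 remain; assigned so far: [3, 6]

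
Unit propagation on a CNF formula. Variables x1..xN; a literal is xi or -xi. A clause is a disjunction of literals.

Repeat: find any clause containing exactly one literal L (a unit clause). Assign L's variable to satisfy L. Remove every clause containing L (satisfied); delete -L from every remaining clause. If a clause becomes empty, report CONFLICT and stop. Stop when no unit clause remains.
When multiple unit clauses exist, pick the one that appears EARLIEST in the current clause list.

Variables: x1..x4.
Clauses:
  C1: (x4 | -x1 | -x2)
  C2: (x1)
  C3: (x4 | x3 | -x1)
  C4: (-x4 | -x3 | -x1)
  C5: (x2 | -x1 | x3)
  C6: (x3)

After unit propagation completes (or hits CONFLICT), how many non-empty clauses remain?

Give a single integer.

unit clause [1] forces x1=T; simplify:
  drop -1 from [4, -1, -2] -> [4, -2]
  drop -1 from [4, 3, -1] -> [4, 3]
  drop -1 from [-4, -3, -1] -> [-4, -3]
  drop -1 from [2, -1, 3] -> [2, 3]
  satisfied 1 clause(s); 5 remain; assigned so far: [1]
unit clause [3] forces x3=T; simplify:
  drop -3 from [-4, -3] -> [-4]
  satisfied 3 clause(s); 2 remain; assigned so far: [1, 3]
unit clause [-4] forces x4=F; simplify:
  drop 4 from [4, -2] -> [-2]
  satisfied 1 clause(s); 1 remain; assigned so far: [1, 3, 4]
unit clause [-2] forces x2=F; simplify:
  satisfied 1 clause(s); 0 remain; assigned so far: [1, 2, 3, 4]

Answer: 0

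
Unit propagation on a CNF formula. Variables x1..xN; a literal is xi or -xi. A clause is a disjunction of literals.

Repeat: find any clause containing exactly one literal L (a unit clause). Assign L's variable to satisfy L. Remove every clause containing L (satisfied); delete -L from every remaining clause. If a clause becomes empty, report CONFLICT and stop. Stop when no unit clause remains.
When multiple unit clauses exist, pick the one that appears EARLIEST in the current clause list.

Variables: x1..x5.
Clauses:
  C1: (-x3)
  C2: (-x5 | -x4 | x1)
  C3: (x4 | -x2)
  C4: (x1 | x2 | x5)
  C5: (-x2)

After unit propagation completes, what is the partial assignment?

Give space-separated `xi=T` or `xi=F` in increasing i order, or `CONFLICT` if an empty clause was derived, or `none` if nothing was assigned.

Answer: x2=F x3=F

Derivation:
unit clause [-3] forces x3=F; simplify:
  satisfied 1 clause(s); 4 remain; assigned so far: [3]
unit clause [-2] forces x2=F; simplify:
  drop 2 from [1, 2, 5] -> [1, 5]
  satisfied 2 clause(s); 2 remain; assigned so far: [2, 3]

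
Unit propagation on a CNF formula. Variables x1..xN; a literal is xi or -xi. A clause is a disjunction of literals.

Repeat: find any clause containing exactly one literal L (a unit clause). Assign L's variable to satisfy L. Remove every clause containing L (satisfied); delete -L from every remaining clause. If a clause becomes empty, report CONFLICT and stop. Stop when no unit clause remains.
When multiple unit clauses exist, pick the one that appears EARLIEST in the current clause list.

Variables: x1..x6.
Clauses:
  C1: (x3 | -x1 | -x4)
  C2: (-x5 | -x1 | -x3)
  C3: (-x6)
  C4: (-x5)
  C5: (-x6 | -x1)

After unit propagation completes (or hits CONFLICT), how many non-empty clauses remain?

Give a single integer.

unit clause [-6] forces x6=F; simplify:
  satisfied 2 clause(s); 3 remain; assigned so far: [6]
unit clause [-5] forces x5=F; simplify:
  satisfied 2 clause(s); 1 remain; assigned so far: [5, 6]

Answer: 1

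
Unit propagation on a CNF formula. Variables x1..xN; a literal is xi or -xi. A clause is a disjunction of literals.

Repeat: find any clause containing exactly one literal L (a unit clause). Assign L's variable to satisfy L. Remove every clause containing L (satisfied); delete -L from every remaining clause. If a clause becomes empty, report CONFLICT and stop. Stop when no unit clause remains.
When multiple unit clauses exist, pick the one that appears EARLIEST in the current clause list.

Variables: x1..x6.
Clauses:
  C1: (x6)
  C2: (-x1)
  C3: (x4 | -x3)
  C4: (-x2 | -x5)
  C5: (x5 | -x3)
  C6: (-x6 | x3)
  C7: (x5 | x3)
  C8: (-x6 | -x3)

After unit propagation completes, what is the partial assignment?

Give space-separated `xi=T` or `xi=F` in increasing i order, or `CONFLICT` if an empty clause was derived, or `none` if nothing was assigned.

unit clause [6] forces x6=T; simplify:
  drop -6 from [-6, 3] -> [3]
  drop -6 from [-6, -3] -> [-3]
  satisfied 1 clause(s); 7 remain; assigned so far: [6]
unit clause [-1] forces x1=F; simplify:
  satisfied 1 clause(s); 6 remain; assigned so far: [1, 6]
unit clause [3] forces x3=T; simplify:
  drop -3 from [4, -3] -> [4]
  drop -3 from [5, -3] -> [5]
  drop -3 from [-3] -> [] (empty!)
  satisfied 2 clause(s); 4 remain; assigned so far: [1, 3, 6]
CONFLICT (empty clause)

Answer: CONFLICT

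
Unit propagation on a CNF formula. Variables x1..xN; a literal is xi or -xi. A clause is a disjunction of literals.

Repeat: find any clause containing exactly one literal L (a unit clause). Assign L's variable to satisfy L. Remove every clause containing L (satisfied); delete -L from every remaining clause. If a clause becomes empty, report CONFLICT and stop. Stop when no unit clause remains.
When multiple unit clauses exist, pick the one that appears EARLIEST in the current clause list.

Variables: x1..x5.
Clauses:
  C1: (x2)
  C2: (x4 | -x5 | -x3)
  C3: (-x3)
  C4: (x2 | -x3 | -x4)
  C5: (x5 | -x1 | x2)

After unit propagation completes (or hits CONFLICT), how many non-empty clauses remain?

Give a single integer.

unit clause [2] forces x2=T; simplify:
  satisfied 3 clause(s); 2 remain; assigned so far: [2]
unit clause [-3] forces x3=F; simplify:
  satisfied 2 clause(s); 0 remain; assigned so far: [2, 3]

Answer: 0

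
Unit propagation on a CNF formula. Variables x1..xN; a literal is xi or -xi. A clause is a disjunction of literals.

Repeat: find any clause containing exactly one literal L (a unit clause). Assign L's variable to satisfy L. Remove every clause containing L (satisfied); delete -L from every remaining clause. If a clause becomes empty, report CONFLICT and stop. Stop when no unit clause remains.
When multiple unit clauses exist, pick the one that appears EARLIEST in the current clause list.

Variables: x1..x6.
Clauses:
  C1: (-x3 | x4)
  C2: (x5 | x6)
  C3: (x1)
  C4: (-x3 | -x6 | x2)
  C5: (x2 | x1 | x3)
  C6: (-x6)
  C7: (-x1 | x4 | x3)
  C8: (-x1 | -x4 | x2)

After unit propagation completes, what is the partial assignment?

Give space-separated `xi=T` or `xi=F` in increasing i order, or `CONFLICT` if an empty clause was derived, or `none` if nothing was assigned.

Answer: x1=T x5=T x6=F

Derivation:
unit clause [1] forces x1=T; simplify:
  drop -1 from [-1, 4, 3] -> [4, 3]
  drop -1 from [-1, -4, 2] -> [-4, 2]
  satisfied 2 clause(s); 6 remain; assigned so far: [1]
unit clause [-6] forces x6=F; simplify:
  drop 6 from [5, 6] -> [5]
  satisfied 2 clause(s); 4 remain; assigned so far: [1, 6]
unit clause [5] forces x5=T; simplify:
  satisfied 1 clause(s); 3 remain; assigned so far: [1, 5, 6]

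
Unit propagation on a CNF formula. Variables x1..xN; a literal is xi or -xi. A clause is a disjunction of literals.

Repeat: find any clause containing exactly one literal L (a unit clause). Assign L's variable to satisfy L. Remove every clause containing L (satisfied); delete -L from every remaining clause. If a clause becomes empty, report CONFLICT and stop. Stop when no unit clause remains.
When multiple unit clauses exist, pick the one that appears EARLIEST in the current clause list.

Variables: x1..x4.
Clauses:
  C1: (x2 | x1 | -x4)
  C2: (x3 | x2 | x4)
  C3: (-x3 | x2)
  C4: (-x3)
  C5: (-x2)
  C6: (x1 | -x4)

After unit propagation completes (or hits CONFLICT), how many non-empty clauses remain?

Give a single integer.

unit clause [-3] forces x3=F; simplify:
  drop 3 from [3, 2, 4] -> [2, 4]
  satisfied 2 clause(s); 4 remain; assigned so far: [3]
unit clause [-2] forces x2=F; simplify:
  drop 2 from [2, 1, -4] -> [1, -4]
  drop 2 from [2, 4] -> [4]
  satisfied 1 clause(s); 3 remain; assigned so far: [2, 3]
unit clause [4] forces x4=T; simplify:
  drop -4 from [1, -4] -> [1]
  drop -4 from [1, -4] -> [1]
  satisfied 1 clause(s); 2 remain; assigned so far: [2, 3, 4]
unit clause [1] forces x1=T; simplify:
  satisfied 2 clause(s); 0 remain; assigned so far: [1, 2, 3, 4]

Answer: 0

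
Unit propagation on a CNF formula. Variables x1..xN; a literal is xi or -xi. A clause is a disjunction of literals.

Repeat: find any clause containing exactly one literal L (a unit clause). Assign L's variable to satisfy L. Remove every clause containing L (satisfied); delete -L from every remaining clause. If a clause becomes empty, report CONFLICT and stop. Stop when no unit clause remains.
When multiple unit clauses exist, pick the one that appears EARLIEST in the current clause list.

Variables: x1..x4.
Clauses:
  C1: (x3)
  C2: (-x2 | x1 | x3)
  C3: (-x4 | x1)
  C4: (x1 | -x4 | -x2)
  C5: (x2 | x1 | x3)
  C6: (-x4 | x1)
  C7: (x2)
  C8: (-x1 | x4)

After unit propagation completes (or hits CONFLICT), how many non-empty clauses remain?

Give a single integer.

unit clause [3] forces x3=T; simplify:
  satisfied 3 clause(s); 5 remain; assigned so far: [3]
unit clause [2] forces x2=T; simplify:
  drop -2 from [1, -4, -2] -> [1, -4]
  satisfied 1 clause(s); 4 remain; assigned so far: [2, 3]

Answer: 4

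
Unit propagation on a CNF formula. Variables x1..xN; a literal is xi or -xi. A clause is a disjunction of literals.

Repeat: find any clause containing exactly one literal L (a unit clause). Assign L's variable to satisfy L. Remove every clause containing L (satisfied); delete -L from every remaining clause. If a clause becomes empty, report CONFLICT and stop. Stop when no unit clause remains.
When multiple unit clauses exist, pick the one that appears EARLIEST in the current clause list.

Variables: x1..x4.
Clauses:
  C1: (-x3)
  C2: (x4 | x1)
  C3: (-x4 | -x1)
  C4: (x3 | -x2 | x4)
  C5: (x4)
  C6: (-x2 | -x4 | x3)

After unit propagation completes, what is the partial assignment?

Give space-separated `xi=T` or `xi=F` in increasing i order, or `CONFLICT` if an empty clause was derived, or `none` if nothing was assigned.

unit clause [-3] forces x3=F; simplify:
  drop 3 from [3, -2, 4] -> [-2, 4]
  drop 3 from [-2, -4, 3] -> [-2, -4]
  satisfied 1 clause(s); 5 remain; assigned so far: [3]
unit clause [4] forces x4=T; simplify:
  drop -4 from [-4, -1] -> [-1]
  drop -4 from [-2, -4] -> [-2]
  satisfied 3 clause(s); 2 remain; assigned so far: [3, 4]
unit clause [-1] forces x1=F; simplify:
  satisfied 1 clause(s); 1 remain; assigned so far: [1, 3, 4]
unit clause [-2] forces x2=F; simplify:
  satisfied 1 clause(s); 0 remain; assigned so far: [1, 2, 3, 4]

Answer: x1=F x2=F x3=F x4=T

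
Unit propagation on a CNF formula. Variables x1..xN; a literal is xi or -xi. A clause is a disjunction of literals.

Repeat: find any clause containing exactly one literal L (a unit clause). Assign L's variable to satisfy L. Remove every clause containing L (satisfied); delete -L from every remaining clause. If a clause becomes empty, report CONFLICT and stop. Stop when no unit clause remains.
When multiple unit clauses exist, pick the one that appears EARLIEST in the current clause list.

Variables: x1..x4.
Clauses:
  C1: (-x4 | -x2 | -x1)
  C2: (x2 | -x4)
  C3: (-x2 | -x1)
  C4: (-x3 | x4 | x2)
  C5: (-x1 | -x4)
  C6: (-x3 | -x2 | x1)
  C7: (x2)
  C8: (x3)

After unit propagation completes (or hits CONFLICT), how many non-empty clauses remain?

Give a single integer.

unit clause [2] forces x2=T; simplify:
  drop -2 from [-4, -2, -1] -> [-4, -1]
  drop -2 from [-2, -1] -> [-1]
  drop -2 from [-3, -2, 1] -> [-3, 1]
  satisfied 3 clause(s); 5 remain; assigned so far: [2]
unit clause [-1] forces x1=F; simplify:
  drop 1 from [-3, 1] -> [-3]
  satisfied 3 clause(s); 2 remain; assigned so far: [1, 2]
unit clause [-3] forces x3=F; simplify:
  drop 3 from [3] -> [] (empty!)
  satisfied 1 clause(s); 1 remain; assigned so far: [1, 2, 3]
CONFLICT (empty clause)

Answer: 0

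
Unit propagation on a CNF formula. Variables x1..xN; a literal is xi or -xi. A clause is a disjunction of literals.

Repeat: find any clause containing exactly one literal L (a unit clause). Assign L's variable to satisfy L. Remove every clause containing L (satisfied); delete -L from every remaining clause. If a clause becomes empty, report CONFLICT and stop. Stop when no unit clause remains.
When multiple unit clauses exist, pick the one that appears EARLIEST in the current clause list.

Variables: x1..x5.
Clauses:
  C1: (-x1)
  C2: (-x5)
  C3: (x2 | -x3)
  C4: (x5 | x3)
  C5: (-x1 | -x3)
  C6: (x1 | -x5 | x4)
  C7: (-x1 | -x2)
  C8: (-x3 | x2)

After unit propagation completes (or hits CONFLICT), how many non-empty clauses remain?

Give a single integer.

unit clause [-1] forces x1=F; simplify:
  drop 1 from [1, -5, 4] -> [-5, 4]
  satisfied 3 clause(s); 5 remain; assigned so far: [1]
unit clause [-5] forces x5=F; simplify:
  drop 5 from [5, 3] -> [3]
  satisfied 2 clause(s); 3 remain; assigned so far: [1, 5]
unit clause [3] forces x3=T; simplify:
  drop -3 from [2, -3] -> [2]
  drop -3 from [-3, 2] -> [2]
  satisfied 1 clause(s); 2 remain; assigned so far: [1, 3, 5]
unit clause [2] forces x2=T; simplify:
  satisfied 2 clause(s); 0 remain; assigned so far: [1, 2, 3, 5]

Answer: 0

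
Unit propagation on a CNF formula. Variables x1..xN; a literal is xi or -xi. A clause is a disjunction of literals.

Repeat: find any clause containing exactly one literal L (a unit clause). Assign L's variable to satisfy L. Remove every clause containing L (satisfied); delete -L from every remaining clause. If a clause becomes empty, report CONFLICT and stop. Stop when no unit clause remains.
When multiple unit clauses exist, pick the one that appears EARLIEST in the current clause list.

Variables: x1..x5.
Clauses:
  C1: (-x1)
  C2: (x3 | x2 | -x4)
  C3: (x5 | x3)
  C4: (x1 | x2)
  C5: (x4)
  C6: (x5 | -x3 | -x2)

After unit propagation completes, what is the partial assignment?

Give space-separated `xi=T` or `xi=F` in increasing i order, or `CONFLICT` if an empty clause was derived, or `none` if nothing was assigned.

Answer: x1=F x2=T x4=T

Derivation:
unit clause [-1] forces x1=F; simplify:
  drop 1 from [1, 2] -> [2]
  satisfied 1 clause(s); 5 remain; assigned so far: [1]
unit clause [2] forces x2=T; simplify:
  drop -2 from [5, -3, -2] -> [5, -3]
  satisfied 2 clause(s); 3 remain; assigned so far: [1, 2]
unit clause [4] forces x4=T; simplify:
  satisfied 1 clause(s); 2 remain; assigned so far: [1, 2, 4]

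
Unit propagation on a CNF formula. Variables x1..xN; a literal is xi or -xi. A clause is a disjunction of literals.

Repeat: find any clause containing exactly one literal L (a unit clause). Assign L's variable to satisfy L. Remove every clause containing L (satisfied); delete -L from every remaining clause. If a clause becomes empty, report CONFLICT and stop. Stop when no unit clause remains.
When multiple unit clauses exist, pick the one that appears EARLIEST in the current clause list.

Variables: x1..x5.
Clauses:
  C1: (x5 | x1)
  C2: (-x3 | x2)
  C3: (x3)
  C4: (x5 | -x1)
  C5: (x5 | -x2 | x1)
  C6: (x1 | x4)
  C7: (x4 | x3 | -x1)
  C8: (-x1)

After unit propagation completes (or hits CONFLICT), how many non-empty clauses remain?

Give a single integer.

Answer: 0

Derivation:
unit clause [3] forces x3=T; simplify:
  drop -3 from [-3, 2] -> [2]
  satisfied 2 clause(s); 6 remain; assigned so far: [3]
unit clause [2] forces x2=T; simplify:
  drop -2 from [5, -2, 1] -> [5, 1]
  satisfied 1 clause(s); 5 remain; assigned so far: [2, 3]
unit clause [-1] forces x1=F; simplify:
  drop 1 from [5, 1] -> [5]
  drop 1 from [5, 1] -> [5]
  drop 1 from [1, 4] -> [4]
  satisfied 2 clause(s); 3 remain; assigned so far: [1, 2, 3]
unit clause [5] forces x5=T; simplify:
  satisfied 2 clause(s); 1 remain; assigned so far: [1, 2, 3, 5]
unit clause [4] forces x4=T; simplify:
  satisfied 1 clause(s); 0 remain; assigned so far: [1, 2, 3, 4, 5]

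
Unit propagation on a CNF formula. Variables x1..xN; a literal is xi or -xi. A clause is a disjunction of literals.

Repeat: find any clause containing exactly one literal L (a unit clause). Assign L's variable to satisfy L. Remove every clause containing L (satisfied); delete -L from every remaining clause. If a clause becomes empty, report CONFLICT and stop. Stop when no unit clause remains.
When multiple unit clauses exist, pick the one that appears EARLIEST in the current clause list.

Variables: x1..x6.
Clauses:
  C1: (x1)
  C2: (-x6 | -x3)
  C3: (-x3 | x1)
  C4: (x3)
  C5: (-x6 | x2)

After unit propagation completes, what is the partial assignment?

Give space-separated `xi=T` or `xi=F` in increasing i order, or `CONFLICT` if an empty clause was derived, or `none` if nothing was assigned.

Answer: x1=T x3=T x6=F

Derivation:
unit clause [1] forces x1=T; simplify:
  satisfied 2 clause(s); 3 remain; assigned so far: [1]
unit clause [3] forces x3=T; simplify:
  drop -3 from [-6, -3] -> [-6]
  satisfied 1 clause(s); 2 remain; assigned so far: [1, 3]
unit clause [-6] forces x6=F; simplify:
  satisfied 2 clause(s); 0 remain; assigned so far: [1, 3, 6]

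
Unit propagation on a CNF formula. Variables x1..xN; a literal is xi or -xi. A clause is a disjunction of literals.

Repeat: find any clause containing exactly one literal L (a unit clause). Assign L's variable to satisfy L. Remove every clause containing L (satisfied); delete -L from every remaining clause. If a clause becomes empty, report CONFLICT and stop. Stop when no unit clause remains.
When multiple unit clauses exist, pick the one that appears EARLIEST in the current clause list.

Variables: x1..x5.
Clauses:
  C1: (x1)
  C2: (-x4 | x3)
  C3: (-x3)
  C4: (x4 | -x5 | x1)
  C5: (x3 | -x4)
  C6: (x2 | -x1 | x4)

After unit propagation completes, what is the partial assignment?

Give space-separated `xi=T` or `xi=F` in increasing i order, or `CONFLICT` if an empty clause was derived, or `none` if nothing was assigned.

Answer: x1=T x2=T x3=F x4=F

Derivation:
unit clause [1] forces x1=T; simplify:
  drop -1 from [2, -1, 4] -> [2, 4]
  satisfied 2 clause(s); 4 remain; assigned so far: [1]
unit clause [-3] forces x3=F; simplify:
  drop 3 from [-4, 3] -> [-4]
  drop 3 from [3, -4] -> [-4]
  satisfied 1 clause(s); 3 remain; assigned so far: [1, 3]
unit clause [-4] forces x4=F; simplify:
  drop 4 from [2, 4] -> [2]
  satisfied 2 clause(s); 1 remain; assigned so far: [1, 3, 4]
unit clause [2] forces x2=T; simplify:
  satisfied 1 clause(s); 0 remain; assigned so far: [1, 2, 3, 4]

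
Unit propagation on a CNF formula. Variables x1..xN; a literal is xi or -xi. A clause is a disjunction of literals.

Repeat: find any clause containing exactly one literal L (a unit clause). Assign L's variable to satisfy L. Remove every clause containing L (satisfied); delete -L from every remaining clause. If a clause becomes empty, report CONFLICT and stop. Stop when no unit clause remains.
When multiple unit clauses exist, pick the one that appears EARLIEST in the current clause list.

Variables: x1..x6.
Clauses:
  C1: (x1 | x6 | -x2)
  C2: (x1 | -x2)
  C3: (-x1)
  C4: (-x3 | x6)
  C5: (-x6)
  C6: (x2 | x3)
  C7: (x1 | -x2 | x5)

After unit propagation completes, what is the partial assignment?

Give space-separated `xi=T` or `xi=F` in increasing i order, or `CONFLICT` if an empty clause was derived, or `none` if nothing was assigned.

Answer: CONFLICT

Derivation:
unit clause [-1] forces x1=F; simplify:
  drop 1 from [1, 6, -2] -> [6, -2]
  drop 1 from [1, -2] -> [-2]
  drop 1 from [1, -2, 5] -> [-2, 5]
  satisfied 1 clause(s); 6 remain; assigned so far: [1]
unit clause [-2] forces x2=F; simplify:
  drop 2 from [2, 3] -> [3]
  satisfied 3 clause(s); 3 remain; assigned so far: [1, 2]
unit clause [-6] forces x6=F; simplify:
  drop 6 from [-3, 6] -> [-3]
  satisfied 1 clause(s); 2 remain; assigned so far: [1, 2, 6]
unit clause [-3] forces x3=F; simplify:
  drop 3 from [3] -> [] (empty!)
  satisfied 1 clause(s); 1 remain; assigned so far: [1, 2, 3, 6]
CONFLICT (empty clause)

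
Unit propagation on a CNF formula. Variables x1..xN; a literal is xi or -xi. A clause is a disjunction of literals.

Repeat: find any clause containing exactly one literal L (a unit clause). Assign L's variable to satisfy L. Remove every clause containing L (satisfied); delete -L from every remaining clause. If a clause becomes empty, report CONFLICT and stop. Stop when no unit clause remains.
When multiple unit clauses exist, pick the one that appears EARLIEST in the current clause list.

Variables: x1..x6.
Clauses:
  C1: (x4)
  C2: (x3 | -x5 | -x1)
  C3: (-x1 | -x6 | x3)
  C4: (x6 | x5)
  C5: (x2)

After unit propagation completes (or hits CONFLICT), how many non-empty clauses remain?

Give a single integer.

Answer: 3

Derivation:
unit clause [4] forces x4=T; simplify:
  satisfied 1 clause(s); 4 remain; assigned so far: [4]
unit clause [2] forces x2=T; simplify:
  satisfied 1 clause(s); 3 remain; assigned so far: [2, 4]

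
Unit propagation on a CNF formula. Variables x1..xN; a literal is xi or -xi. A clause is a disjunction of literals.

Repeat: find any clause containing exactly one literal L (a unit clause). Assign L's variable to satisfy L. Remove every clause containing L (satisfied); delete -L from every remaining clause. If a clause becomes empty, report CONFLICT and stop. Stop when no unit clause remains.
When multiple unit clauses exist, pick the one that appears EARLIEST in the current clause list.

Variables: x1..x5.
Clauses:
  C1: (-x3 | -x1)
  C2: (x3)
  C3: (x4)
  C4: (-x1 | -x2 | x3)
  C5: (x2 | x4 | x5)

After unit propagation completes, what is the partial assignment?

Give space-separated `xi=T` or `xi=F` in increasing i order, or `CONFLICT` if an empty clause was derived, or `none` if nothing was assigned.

Answer: x1=F x3=T x4=T

Derivation:
unit clause [3] forces x3=T; simplify:
  drop -3 from [-3, -1] -> [-1]
  satisfied 2 clause(s); 3 remain; assigned so far: [3]
unit clause [-1] forces x1=F; simplify:
  satisfied 1 clause(s); 2 remain; assigned so far: [1, 3]
unit clause [4] forces x4=T; simplify:
  satisfied 2 clause(s); 0 remain; assigned so far: [1, 3, 4]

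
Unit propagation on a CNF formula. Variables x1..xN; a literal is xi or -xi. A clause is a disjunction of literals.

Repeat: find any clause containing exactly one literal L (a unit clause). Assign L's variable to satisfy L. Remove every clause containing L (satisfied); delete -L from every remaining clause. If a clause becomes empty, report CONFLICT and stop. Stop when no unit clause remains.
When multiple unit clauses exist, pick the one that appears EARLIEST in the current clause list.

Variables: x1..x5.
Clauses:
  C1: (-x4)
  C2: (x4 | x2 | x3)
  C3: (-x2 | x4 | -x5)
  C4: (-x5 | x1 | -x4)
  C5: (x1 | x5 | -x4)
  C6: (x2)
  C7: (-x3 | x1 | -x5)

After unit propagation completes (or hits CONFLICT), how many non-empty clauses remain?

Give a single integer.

Answer: 0

Derivation:
unit clause [-4] forces x4=F; simplify:
  drop 4 from [4, 2, 3] -> [2, 3]
  drop 4 from [-2, 4, -5] -> [-2, -5]
  satisfied 3 clause(s); 4 remain; assigned so far: [4]
unit clause [2] forces x2=T; simplify:
  drop -2 from [-2, -5] -> [-5]
  satisfied 2 clause(s); 2 remain; assigned so far: [2, 4]
unit clause [-5] forces x5=F; simplify:
  satisfied 2 clause(s); 0 remain; assigned so far: [2, 4, 5]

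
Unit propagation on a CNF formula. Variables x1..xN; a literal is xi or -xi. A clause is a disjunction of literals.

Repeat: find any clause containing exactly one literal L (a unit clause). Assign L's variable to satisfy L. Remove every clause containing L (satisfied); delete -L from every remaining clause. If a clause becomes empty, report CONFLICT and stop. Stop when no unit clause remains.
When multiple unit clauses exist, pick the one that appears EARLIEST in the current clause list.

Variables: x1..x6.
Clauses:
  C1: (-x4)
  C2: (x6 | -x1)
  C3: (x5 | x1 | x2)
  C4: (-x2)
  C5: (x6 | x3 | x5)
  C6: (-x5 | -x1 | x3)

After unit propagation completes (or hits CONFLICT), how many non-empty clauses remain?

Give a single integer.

Answer: 4

Derivation:
unit clause [-4] forces x4=F; simplify:
  satisfied 1 clause(s); 5 remain; assigned so far: [4]
unit clause [-2] forces x2=F; simplify:
  drop 2 from [5, 1, 2] -> [5, 1]
  satisfied 1 clause(s); 4 remain; assigned so far: [2, 4]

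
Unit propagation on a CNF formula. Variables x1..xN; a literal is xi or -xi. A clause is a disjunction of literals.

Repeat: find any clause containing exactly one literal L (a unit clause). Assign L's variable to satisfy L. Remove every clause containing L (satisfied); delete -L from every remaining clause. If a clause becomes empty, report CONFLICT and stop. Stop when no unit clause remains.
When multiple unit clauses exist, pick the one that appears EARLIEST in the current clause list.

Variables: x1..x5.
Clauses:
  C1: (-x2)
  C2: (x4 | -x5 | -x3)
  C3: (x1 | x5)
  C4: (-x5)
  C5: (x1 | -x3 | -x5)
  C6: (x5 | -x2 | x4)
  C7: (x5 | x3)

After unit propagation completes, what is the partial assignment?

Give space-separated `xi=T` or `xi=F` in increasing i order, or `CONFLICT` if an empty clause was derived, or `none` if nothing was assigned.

Answer: x1=T x2=F x3=T x5=F

Derivation:
unit clause [-2] forces x2=F; simplify:
  satisfied 2 clause(s); 5 remain; assigned so far: [2]
unit clause [-5] forces x5=F; simplify:
  drop 5 from [1, 5] -> [1]
  drop 5 from [5, 3] -> [3]
  satisfied 3 clause(s); 2 remain; assigned so far: [2, 5]
unit clause [1] forces x1=T; simplify:
  satisfied 1 clause(s); 1 remain; assigned so far: [1, 2, 5]
unit clause [3] forces x3=T; simplify:
  satisfied 1 clause(s); 0 remain; assigned so far: [1, 2, 3, 5]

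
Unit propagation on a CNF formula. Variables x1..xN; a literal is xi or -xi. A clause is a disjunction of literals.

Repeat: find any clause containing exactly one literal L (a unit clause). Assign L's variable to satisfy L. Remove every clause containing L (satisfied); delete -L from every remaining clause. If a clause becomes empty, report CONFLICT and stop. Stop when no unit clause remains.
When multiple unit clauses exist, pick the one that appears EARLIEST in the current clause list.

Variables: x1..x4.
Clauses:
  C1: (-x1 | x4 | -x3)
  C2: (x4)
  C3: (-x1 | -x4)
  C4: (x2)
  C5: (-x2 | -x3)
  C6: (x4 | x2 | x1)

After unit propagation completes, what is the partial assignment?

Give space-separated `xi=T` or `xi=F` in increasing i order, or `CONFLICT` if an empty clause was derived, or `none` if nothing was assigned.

Answer: x1=F x2=T x3=F x4=T

Derivation:
unit clause [4] forces x4=T; simplify:
  drop -4 from [-1, -4] -> [-1]
  satisfied 3 clause(s); 3 remain; assigned so far: [4]
unit clause [-1] forces x1=F; simplify:
  satisfied 1 clause(s); 2 remain; assigned so far: [1, 4]
unit clause [2] forces x2=T; simplify:
  drop -2 from [-2, -3] -> [-3]
  satisfied 1 clause(s); 1 remain; assigned so far: [1, 2, 4]
unit clause [-3] forces x3=F; simplify:
  satisfied 1 clause(s); 0 remain; assigned so far: [1, 2, 3, 4]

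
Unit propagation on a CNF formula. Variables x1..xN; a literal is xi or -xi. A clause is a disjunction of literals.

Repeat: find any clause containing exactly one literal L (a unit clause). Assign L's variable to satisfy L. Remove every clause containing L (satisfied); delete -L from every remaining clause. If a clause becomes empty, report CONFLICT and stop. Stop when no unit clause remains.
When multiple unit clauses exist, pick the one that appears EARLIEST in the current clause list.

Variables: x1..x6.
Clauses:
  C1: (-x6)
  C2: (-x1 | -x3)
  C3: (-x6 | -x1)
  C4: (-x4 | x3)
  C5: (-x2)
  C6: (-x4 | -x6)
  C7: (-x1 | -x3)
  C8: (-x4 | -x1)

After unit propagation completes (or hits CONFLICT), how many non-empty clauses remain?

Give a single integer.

unit clause [-6] forces x6=F; simplify:
  satisfied 3 clause(s); 5 remain; assigned so far: [6]
unit clause [-2] forces x2=F; simplify:
  satisfied 1 clause(s); 4 remain; assigned so far: [2, 6]

Answer: 4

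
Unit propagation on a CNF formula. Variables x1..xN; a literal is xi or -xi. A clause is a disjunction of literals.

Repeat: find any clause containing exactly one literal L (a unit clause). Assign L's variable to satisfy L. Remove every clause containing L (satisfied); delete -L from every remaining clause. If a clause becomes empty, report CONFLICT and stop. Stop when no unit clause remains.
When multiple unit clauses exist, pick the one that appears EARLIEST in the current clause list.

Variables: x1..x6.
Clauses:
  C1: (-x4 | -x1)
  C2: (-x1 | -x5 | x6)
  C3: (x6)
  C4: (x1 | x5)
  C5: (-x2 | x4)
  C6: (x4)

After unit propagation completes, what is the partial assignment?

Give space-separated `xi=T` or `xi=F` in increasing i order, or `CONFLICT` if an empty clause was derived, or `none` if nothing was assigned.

Answer: x1=F x4=T x5=T x6=T

Derivation:
unit clause [6] forces x6=T; simplify:
  satisfied 2 clause(s); 4 remain; assigned so far: [6]
unit clause [4] forces x4=T; simplify:
  drop -4 from [-4, -1] -> [-1]
  satisfied 2 clause(s); 2 remain; assigned so far: [4, 6]
unit clause [-1] forces x1=F; simplify:
  drop 1 from [1, 5] -> [5]
  satisfied 1 clause(s); 1 remain; assigned so far: [1, 4, 6]
unit clause [5] forces x5=T; simplify:
  satisfied 1 clause(s); 0 remain; assigned so far: [1, 4, 5, 6]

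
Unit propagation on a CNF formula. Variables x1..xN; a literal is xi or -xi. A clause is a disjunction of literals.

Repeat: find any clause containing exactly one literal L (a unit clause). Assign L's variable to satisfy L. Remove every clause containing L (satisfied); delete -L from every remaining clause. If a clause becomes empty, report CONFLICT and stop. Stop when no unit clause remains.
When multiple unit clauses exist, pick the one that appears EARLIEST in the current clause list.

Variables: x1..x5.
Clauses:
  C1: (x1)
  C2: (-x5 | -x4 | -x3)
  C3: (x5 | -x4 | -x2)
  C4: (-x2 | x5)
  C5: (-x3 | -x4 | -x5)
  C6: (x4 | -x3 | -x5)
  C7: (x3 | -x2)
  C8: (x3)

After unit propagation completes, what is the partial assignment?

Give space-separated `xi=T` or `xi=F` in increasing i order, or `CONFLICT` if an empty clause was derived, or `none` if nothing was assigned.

Answer: x1=T x3=T

Derivation:
unit clause [1] forces x1=T; simplify:
  satisfied 1 clause(s); 7 remain; assigned so far: [1]
unit clause [3] forces x3=T; simplify:
  drop -3 from [-5, -4, -3] -> [-5, -4]
  drop -3 from [-3, -4, -5] -> [-4, -5]
  drop -3 from [4, -3, -5] -> [4, -5]
  satisfied 2 clause(s); 5 remain; assigned so far: [1, 3]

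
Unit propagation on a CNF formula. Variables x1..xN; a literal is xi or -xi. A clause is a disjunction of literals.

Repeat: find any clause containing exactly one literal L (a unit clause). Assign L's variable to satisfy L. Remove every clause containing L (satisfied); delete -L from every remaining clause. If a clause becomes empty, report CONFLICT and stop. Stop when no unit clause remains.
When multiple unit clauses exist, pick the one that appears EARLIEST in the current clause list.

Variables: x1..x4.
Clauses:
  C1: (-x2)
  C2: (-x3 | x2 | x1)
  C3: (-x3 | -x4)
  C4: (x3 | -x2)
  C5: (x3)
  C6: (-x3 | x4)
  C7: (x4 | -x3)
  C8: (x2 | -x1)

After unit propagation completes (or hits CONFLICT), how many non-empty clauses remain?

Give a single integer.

Answer: 3

Derivation:
unit clause [-2] forces x2=F; simplify:
  drop 2 from [-3, 2, 1] -> [-3, 1]
  drop 2 from [2, -1] -> [-1]
  satisfied 2 clause(s); 6 remain; assigned so far: [2]
unit clause [3] forces x3=T; simplify:
  drop -3 from [-3, 1] -> [1]
  drop -3 from [-3, -4] -> [-4]
  drop -3 from [-3, 4] -> [4]
  drop -3 from [4, -3] -> [4]
  satisfied 1 clause(s); 5 remain; assigned so far: [2, 3]
unit clause [1] forces x1=T; simplify:
  drop -1 from [-1] -> [] (empty!)
  satisfied 1 clause(s); 4 remain; assigned so far: [1, 2, 3]
CONFLICT (empty clause)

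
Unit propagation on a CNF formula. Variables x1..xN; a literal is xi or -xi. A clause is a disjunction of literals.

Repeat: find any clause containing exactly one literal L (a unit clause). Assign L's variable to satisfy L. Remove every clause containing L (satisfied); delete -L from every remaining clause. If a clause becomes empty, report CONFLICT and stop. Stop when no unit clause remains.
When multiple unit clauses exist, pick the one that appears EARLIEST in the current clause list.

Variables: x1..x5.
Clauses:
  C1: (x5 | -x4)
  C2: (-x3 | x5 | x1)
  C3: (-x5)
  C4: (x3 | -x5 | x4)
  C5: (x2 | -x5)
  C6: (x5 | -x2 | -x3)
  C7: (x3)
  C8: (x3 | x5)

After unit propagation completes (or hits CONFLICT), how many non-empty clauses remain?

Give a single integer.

unit clause [-5] forces x5=F; simplify:
  drop 5 from [5, -4] -> [-4]
  drop 5 from [-3, 5, 1] -> [-3, 1]
  drop 5 from [5, -2, -3] -> [-2, -3]
  drop 5 from [3, 5] -> [3]
  satisfied 3 clause(s); 5 remain; assigned so far: [5]
unit clause [-4] forces x4=F; simplify:
  satisfied 1 clause(s); 4 remain; assigned so far: [4, 5]
unit clause [3] forces x3=T; simplify:
  drop -3 from [-3, 1] -> [1]
  drop -3 from [-2, -3] -> [-2]
  satisfied 2 clause(s); 2 remain; assigned so far: [3, 4, 5]
unit clause [1] forces x1=T; simplify:
  satisfied 1 clause(s); 1 remain; assigned so far: [1, 3, 4, 5]
unit clause [-2] forces x2=F; simplify:
  satisfied 1 clause(s); 0 remain; assigned so far: [1, 2, 3, 4, 5]

Answer: 0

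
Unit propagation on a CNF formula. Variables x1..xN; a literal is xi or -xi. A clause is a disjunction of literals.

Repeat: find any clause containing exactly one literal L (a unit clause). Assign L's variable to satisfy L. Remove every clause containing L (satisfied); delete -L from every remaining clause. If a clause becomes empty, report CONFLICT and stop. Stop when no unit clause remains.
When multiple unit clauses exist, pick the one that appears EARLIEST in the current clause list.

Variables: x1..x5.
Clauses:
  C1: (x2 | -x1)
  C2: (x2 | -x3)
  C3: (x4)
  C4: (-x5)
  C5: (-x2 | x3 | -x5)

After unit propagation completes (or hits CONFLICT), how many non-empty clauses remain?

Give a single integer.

unit clause [4] forces x4=T; simplify:
  satisfied 1 clause(s); 4 remain; assigned so far: [4]
unit clause [-5] forces x5=F; simplify:
  satisfied 2 clause(s); 2 remain; assigned so far: [4, 5]

Answer: 2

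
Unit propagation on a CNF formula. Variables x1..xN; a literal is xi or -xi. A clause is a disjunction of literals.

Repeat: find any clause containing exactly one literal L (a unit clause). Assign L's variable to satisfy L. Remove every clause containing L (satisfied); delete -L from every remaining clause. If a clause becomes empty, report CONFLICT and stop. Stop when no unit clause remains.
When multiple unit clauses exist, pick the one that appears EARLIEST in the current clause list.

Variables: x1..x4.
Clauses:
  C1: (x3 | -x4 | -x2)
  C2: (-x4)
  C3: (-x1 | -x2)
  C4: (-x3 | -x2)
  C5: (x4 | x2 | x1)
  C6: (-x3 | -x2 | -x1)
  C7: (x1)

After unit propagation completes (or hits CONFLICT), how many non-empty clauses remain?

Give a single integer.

unit clause [-4] forces x4=F; simplify:
  drop 4 from [4, 2, 1] -> [2, 1]
  satisfied 2 clause(s); 5 remain; assigned so far: [4]
unit clause [1] forces x1=T; simplify:
  drop -1 from [-1, -2] -> [-2]
  drop -1 from [-3, -2, -1] -> [-3, -2]
  satisfied 2 clause(s); 3 remain; assigned so far: [1, 4]
unit clause [-2] forces x2=F; simplify:
  satisfied 3 clause(s); 0 remain; assigned so far: [1, 2, 4]

Answer: 0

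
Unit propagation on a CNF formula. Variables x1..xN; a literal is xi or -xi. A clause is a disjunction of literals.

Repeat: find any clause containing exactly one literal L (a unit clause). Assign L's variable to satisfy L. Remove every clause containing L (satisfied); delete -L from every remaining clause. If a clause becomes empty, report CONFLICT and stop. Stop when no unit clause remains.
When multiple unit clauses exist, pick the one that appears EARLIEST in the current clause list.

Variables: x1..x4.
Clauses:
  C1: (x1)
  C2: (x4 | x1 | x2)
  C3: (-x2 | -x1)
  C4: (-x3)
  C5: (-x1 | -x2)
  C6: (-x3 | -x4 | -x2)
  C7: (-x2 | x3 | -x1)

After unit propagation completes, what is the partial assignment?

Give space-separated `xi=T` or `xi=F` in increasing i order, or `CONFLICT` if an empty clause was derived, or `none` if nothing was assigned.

Answer: x1=T x2=F x3=F

Derivation:
unit clause [1] forces x1=T; simplify:
  drop -1 from [-2, -1] -> [-2]
  drop -1 from [-1, -2] -> [-2]
  drop -1 from [-2, 3, -1] -> [-2, 3]
  satisfied 2 clause(s); 5 remain; assigned so far: [1]
unit clause [-2] forces x2=F; simplify:
  satisfied 4 clause(s); 1 remain; assigned so far: [1, 2]
unit clause [-3] forces x3=F; simplify:
  satisfied 1 clause(s); 0 remain; assigned so far: [1, 2, 3]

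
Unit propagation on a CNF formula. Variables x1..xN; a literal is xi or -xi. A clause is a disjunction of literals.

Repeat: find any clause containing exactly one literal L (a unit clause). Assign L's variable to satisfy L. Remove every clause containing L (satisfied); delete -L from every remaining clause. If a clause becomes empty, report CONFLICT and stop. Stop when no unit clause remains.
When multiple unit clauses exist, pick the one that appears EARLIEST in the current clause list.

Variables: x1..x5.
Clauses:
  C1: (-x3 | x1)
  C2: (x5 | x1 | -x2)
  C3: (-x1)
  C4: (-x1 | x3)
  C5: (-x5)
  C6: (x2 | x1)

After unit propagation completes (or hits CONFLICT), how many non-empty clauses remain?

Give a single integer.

Answer: 0

Derivation:
unit clause [-1] forces x1=F; simplify:
  drop 1 from [-3, 1] -> [-3]
  drop 1 from [5, 1, -2] -> [5, -2]
  drop 1 from [2, 1] -> [2]
  satisfied 2 clause(s); 4 remain; assigned so far: [1]
unit clause [-3] forces x3=F; simplify:
  satisfied 1 clause(s); 3 remain; assigned so far: [1, 3]
unit clause [-5] forces x5=F; simplify:
  drop 5 from [5, -2] -> [-2]
  satisfied 1 clause(s); 2 remain; assigned so far: [1, 3, 5]
unit clause [-2] forces x2=F; simplify:
  drop 2 from [2] -> [] (empty!)
  satisfied 1 clause(s); 1 remain; assigned so far: [1, 2, 3, 5]
CONFLICT (empty clause)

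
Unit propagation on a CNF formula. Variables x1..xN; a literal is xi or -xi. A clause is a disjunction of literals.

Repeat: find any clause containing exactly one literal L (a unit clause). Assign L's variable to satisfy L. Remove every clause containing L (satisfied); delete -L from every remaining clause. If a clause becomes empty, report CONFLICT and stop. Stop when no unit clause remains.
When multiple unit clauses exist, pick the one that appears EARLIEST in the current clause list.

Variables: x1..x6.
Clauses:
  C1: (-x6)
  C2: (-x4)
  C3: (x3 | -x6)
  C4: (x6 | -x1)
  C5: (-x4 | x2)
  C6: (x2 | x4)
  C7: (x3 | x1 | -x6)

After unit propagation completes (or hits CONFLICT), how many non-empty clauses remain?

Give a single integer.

Answer: 0

Derivation:
unit clause [-6] forces x6=F; simplify:
  drop 6 from [6, -1] -> [-1]
  satisfied 3 clause(s); 4 remain; assigned so far: [6]
unit clause [-4] forces x4=F; simplify:
  drop 4 from [2, 4] -> [2]
  satisfied 2 clause(s); 2 remain; assigned so far: [4, 6]
unit clause [-1] forces x1=F; simplify:
  satisfied 1 clause(s); 1 remain; assigned so far: [1, 4, 6]
unit clause [2] forces x2=T; simplify:
  satisfied 1 clause(s); 0 remain; assigned so far: [1, 2, 4, 6]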